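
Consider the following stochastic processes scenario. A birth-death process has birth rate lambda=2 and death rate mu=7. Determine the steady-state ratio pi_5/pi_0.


For birth-death process, pi_n/pi_0 = (lambda/mu)^n
= (2/7)^5
= 0.0019

0.0019


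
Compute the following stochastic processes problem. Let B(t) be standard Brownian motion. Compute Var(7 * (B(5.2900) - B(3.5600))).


Var(alpha*(B(t)-B(s))) = alpha^2 * (t-s)
= 7^2 * (5.2900 - 3.5600)
= 49 * 1.7300
= 84.7700

84.7700


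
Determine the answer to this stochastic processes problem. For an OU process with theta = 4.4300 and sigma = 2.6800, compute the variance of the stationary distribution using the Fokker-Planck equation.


Stationary variance = sigma^2 / (2*theta)
= 2.6800^2 / (2*4.4300)
= 7.1824 / 8.8600
= 0.8107

0.8107


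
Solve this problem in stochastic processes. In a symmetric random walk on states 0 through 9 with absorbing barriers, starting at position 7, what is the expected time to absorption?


For symmetric RW on 0,...,N with absorbing barriers, E(i) = i*(N-i)
E(7) = 7 * 2 = 14

14


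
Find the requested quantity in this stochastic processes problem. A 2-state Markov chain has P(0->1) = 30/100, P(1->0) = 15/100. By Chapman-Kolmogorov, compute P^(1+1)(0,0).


P^2 = P^1 * P^1
Computing via matrix multiplication of the transition matrix.
Entry (0,0) of P^2 = 0.5350

0.5350


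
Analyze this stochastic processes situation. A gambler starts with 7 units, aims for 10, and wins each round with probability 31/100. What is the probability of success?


Gambler's ruin formula:
r = q/p = 0.6900/0.3100 = 2.2258
P(win) = (1 - r^i)/(1 - r^N)
= (1 - 2.2258^7)/(1 - 2.2258^10)
= 0.0904

0.0904


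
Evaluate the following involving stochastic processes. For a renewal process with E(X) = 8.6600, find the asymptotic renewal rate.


Long-run renewal rate = 1/E(X)
= 1/8.6600
= 0.1155

0.1155


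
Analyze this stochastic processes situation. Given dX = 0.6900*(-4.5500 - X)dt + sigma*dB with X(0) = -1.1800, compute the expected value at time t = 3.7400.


E[X(t)] = mu + (X(0) - mu)*exp(-theta*t)
= -4.5500 + (-1.1800 - -4.5500)*exp(-0.6900*3.7400)
= -4.5500 + 3.3700 * 0.0757
= -4.2948

-4.2948


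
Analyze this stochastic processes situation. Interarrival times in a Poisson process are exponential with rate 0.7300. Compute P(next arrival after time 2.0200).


P(X > t) = exp(-lambda * t)
= exp(-0.7300 * 2.0200)
= exp(-1.4746) = 0.2289

0.2289


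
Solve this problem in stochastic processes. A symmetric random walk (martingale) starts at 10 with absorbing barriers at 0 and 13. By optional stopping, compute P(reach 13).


By optional stopping theorem: E(M at tau) = M(0) = 10
P(hit 13)*13 + P(hit 0)*0 = 10
P(hit 13) = (10 - 0)/(13 - 0) = 10/13 = 0.7692

0.7692


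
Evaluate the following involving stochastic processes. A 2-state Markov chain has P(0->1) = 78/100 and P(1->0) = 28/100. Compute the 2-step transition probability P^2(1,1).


Computing P^2 by matrix multiplication.
P = [[0.2200, 0.7800], [0.2800, 0.7200]]
After raising P to the power 2:
P^2(1,1) = 0.7368

0.7368


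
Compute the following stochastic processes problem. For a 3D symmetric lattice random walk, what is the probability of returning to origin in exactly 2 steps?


P(return in 2 steps) = P(reverse first step) = 1/(2d)
= 1/6
= 0.1667

0.1667


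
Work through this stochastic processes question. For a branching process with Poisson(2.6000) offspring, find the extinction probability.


Since mu = 2.6000 > 1, extinction prob q < 1.
Solve s = exp(mu*(s-1)) iteratively.
q = 0.0951

0.0951


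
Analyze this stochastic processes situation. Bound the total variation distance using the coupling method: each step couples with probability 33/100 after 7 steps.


TV distance bound <= (1-delta)^n
= (1 - 0.3300)^7
= 0.6700^7
= 0.0606

0.0606


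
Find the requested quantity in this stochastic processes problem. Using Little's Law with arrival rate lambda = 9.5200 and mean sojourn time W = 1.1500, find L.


Little's Law: L = lambda * W
= 9.5200 * 1.1500
= 10.9480

10.9480


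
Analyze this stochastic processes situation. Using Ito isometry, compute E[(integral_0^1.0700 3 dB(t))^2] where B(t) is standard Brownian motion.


By Ito isometry: E[(int f dB)^2] = int f^2 dt
= 3^2 * 1.0700
= 9 * 1.0700 = 9.6300

9.6300


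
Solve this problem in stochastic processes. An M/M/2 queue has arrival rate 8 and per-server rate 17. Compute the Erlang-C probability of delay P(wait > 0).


a = lambda/mu = 0.4706
rho = a/c = 0.2353
Erlang-C formula applied:
C(c,a) = 0.0896

0.0896


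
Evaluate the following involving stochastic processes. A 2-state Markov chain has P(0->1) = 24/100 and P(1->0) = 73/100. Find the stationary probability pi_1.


Stationary distribution: pi_0 = p10/(p01+p10), pi_1 = p01/(p01+p10)
p01 = 0.2400, p10 = 0.7300
pi_1 = 0.2474

0.2474


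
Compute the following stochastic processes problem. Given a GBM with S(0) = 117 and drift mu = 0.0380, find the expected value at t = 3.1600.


E[S(t)] = S(0) * exp(mu * t)
= 117 * exp(0.0380 * 3.1600)
= 117 * 1.1276
= 131.9277

131.9277


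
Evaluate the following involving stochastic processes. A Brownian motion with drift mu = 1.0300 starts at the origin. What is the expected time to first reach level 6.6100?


Expected first passage time = a/mu
= 6.6100/1.0300
= 6.4175

6.4175


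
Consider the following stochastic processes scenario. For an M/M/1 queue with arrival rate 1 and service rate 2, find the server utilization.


rho = lambda/mu
= 1/2
= 0.5000

0.5000


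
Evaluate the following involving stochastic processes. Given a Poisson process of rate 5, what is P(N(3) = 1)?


P(N(t)=k) = (lambda*t)^k * exp(-lambda*t) / k!
lambda*t = 15
= 15^1 * exp(-15) / 1!
= 15 * 3.0590e-07 / 1
= 4.5885e-06

4.5885e-06


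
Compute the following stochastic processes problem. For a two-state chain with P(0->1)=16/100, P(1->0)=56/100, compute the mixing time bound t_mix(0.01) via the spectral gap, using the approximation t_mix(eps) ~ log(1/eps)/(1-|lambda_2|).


lambda_2 = |1 - p01 - p10| = |1 - 0.1600 - 0.5600| = 0.2800
t_mix ~ log(1/eps)/(1 - |lambda_2|)
= log(100)/(1 - 0.2800) = 4.6052/0.7200
= 6.3961

6.3961


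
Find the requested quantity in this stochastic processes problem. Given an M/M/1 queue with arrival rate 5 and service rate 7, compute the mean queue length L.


rho = 5/7 = 0.7143
L = rho/(1-rho)
= 0.7143/0.2857
= 2.5000

2.5000


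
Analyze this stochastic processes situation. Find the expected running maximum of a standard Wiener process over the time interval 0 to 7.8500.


E(max B(s)) = sqrt(2t/pi)
= sqrt(2*7.8500/pi)
= sqrt(4.9975)
= 2.2355

2.2355


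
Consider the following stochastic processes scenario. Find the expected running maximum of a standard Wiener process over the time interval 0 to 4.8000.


E(max B(s)) = sqrt(2t/pi)
= sqrt(2*4.8000/pi)
= sqrt(3.0558)
= 1.7481

1.7481


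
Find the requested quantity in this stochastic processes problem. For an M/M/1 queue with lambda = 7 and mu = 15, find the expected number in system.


rho = 7/15 = 0.4667
L = rho/(1-rho)
= 0.4667/0.5333
= 0.8750

0.8750


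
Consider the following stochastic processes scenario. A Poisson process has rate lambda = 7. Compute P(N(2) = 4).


P(N(t)=k) = (lambda*t)^k * exp(-lambda*t) / k!
lambda*t = 14
= 14^4 * exp(-14) / 4!
= 38416 * 8.3153e-07 / 24
= 0.0013

0.0013


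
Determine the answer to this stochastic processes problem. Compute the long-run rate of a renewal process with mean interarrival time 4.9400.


Long-run renewal rate = 1/E(X)
= 1/4.9400
= 0.2024

0.2024


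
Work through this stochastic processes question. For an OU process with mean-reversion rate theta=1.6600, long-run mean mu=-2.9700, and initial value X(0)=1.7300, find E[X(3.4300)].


E[X(t)] = mu + (X(0) - mu)*exp(-theta*t)
= -2.9700 + (1.7300 - -2.9700)*exp(-1.6600*3.4300)
= -2.9700 + 4.7000 * 0.0034
= -2.9542

-2.9542


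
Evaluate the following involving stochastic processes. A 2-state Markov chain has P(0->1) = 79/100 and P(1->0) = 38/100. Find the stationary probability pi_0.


Stationary distribution: pi_0 = p10/(p01+p10), pi_1 = p01/(p01+p10)
p01 = 0.7900, p10 = 0.3800
pi_0 = 0.3248

0.3248


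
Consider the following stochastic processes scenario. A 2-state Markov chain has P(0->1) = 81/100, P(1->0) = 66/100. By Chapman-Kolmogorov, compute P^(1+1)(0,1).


P^2 = P^1 * P^1
Computing via matrix multiplication of the transition matrix.
Entry (0,1) of P^2 = 0.4293

0.4293


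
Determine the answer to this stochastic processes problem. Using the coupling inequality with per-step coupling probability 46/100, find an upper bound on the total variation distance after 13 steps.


TV distance bound <= (1-delta)^n
= (1 - 0.4600)^13
= 0.5400^13
= 3.3199e-04

3.3199e-04


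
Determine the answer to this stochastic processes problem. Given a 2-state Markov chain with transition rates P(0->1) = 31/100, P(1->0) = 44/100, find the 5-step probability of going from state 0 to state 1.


Computing P^5 by matrix multiplication.
P = [[0.6900, 0.3100], [0.4400, 0.5600]]
After raising P to the power 5:
P^5(0,1) = 0.4129

0.4129


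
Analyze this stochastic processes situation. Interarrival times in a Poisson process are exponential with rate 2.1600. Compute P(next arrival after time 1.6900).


P(X > t) = exp(-lambda * t)
= exp(-2.1600 * 1.6900)
= exp(-3.6504) = 0.0260

0.0260


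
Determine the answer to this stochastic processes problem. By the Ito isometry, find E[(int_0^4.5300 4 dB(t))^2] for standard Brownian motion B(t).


By Ito isometry: E[(int f dB)^2] = int f^2 dt
= 4^2 * 4.5300
= 16 * 4.5300 = 72.4800

72.4800


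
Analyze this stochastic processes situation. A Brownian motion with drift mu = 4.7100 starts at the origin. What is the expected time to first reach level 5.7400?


Expected first passage time = a/mu
= 5.7400/4.7100
= 1.2187

1.2187


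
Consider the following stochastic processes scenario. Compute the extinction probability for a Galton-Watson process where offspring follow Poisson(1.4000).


Since mu = 1.4000 > 1, extinction prob q < 1.
Solve s = exp(mu*(s-1)) iteratively.
q = 0.4890

0.4890


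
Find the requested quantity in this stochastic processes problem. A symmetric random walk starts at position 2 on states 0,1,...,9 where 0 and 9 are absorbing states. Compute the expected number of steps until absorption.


For symmetric RW on 0,...,N with absorbing barriers, E(i) = i*(N-i)
E(2) = 2 * 7 = 14

14


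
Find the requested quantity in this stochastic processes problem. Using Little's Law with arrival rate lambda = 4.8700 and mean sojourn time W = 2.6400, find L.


Little's Law: L = lambda * W
= 4.8700 * 2.6400
= 12.8568

12.8568


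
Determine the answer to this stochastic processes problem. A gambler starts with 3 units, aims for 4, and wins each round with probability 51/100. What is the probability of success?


Gambler's ruin formula:
r = q/p = 0.4900/0.5100 = 0.9608
P(win) = (1 - r^i)/(1 - r^N)
= (1 - 0.9608^3)/(1 - 0.9608^4)
= 0.7648

0.7648


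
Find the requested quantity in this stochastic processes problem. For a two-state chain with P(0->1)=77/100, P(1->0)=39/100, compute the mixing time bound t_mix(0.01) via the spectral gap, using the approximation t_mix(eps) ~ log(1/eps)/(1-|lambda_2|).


lambda_2 = |1 - p01 - p10| = |1 - 0.7700 - 0.3900| = 0.1600
t_mix ~ log(1/eps)/(1 - |lambda_2|)
= log(100)/(1 - 0.1600) = 4.6052/0.8400
= 5.4823

5.4823


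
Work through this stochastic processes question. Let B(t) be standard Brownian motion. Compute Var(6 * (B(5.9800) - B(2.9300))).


Var(alpha*(B(t)-B(s))) = alpha^2 * (t-s)
= 6^2 * (5.9800 - 2.9300)
= 36 * 3.0500
= 109.8000

109.8000


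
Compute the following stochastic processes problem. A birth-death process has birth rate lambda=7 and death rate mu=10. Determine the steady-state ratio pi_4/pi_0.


For birth-death process, pi_n/pi_0 = (lambda/mu)^n
= (7/10)^4
= 0.2401

0.2401


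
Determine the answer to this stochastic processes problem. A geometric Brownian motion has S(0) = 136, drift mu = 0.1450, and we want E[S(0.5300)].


E[S(t)] = S(0) * exp(mu * t)
= 136 * exp(0.1450 * 0.5300)
= 136 * 1.0799
= 146.8637

146.8637


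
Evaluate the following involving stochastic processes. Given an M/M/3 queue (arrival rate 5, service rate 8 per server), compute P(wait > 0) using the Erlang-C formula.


a = lambda/mu = 0.6250
rho = a/c = 0.2083
Erlang-C formula applied:
C(c,a) = 0.0275

0.0275


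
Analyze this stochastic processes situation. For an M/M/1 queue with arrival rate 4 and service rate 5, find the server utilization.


rho = lambda/mu
= 4/5
= 0.8000

0.8000


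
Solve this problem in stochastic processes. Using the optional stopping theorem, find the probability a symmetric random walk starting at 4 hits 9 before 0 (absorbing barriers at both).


By optional stopping theorem: E(M at tau) = M(0) = 4
P(hit 9)*9 + P(hit 0)*0 = 4
P(hit 9) = (4 - 0)/(9 - 0) = 4/9 = 0.4444

0.4444


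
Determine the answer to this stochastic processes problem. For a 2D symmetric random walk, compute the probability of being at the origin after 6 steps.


P = C(6,3)^2 / 4^6
= 20^2 / 4096
= 400 / 4096
= 0.0977

0.0977


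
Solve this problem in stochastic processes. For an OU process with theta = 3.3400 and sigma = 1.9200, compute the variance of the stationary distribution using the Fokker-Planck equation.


Stationary variance = sigma^2 / (2*theta)
= 1.9200^2 / (2*3.3400)
= 3.6864 / 6.6800
= 0.5519

0.5519


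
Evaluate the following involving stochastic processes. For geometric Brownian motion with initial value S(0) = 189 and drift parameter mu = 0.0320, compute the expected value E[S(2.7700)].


E[S(t)] = S(0) * exp(mu * t)
= 189 * exp(0.0320 * 2.7700)
= 189 * 1.0927
= 206.5179

206.5179


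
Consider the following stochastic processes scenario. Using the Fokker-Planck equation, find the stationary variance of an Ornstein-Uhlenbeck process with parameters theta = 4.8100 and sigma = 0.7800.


Stationary variance = sigma^2 / (2*theta)
= 0.7800^2 / (2*4.8100)
= 0.6084 / 9.6200
= 0.0632

0.0632


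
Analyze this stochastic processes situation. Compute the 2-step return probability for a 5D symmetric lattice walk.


P(return in 2 steps) = P(reverse first step) = 1/(2d)
= 1/10
= 0.1000

0.1000


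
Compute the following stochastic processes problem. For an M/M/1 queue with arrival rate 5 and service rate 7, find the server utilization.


rho = lambda/mu
= 5/7
= 0.7143

0.7143


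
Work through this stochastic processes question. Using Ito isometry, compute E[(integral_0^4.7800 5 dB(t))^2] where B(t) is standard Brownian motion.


By Ito isometry: E[(int f dB)^2] = int f^2 dt
= 5^2 * 4.7800
= 25 * 4.7800 = 119.5000

119.5000


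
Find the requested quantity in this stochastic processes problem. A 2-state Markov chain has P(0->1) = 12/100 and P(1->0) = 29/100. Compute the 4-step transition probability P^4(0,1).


Computing P^4 by matrix multiplication.
P = [[0.8800, 0.1200], [0.2900, 0.7100]]
After raising P to the power 4:
P^4(0,1) = 0.2572

0.2572


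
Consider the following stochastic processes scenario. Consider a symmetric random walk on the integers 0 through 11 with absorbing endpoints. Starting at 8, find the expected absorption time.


For symmetric RW on 0,...,N with absorbing barriers, E(i) = i*(N-i)
E(8) = 8 * 3 = 24

24


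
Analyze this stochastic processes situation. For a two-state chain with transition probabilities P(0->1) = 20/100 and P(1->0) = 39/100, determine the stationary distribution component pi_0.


Stationary distribution: pi_0 = p10/(p01+p10), pi_1 = p01/(p01+p10)
p01 = 0.2000, p10 = 0.3900
pi_0 = 0.6610

0.6610


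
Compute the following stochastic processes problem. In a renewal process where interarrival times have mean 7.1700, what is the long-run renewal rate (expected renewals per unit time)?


Long-run renewal rate = 1/E(X)
= 1/7.1700
= 0.1395

0.1395


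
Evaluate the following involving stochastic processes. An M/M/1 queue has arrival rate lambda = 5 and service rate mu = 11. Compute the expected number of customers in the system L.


rho = 5/11 = 0.4545
L = rho/(1-rho)
= 0.4545/0.5455
= 0.8333

0.8333


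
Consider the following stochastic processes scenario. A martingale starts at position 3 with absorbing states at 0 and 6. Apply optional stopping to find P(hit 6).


By optional stopping theorem: E(M at tau) = M(0) = 3
P(hit 6)*6 + P(hit 0)*0 = 3
P(hit 6) = (3 - 0)/(6 - 0) = 1/2 = 0.5000

0.5000


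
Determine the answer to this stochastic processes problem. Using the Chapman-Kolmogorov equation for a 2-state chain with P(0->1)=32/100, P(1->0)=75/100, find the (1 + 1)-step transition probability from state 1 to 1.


P^2 = P^1 * P^1
Computing via matrix multiplication of the transition matrix.
Entry (1,1) of P^2 = 0.3025

0.3025


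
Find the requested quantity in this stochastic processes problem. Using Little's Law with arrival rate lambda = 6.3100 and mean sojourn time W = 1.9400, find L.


Little's Law: L = lambda * W
= 6.3100 * 1.9400
= 12.2414

12.2414


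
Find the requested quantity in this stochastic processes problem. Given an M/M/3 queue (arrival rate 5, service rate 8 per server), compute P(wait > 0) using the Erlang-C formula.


a = lambda/mu = 0.6250
rho = a/c = 0.2083
Erlang-C formula applied:
C(c,a) = 0.0275

0.0275


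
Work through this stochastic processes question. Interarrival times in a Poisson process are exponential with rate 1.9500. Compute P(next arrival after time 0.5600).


P(X > t) = exp(-lambda * t)
= exp(-1.9500 * 0.5600)
= exp(-1.0920) = 0.3355

0.3355


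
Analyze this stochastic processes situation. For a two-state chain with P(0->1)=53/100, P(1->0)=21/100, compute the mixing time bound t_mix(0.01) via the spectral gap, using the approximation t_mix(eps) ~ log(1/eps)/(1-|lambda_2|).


lambda_2 = |1 - p01 - p10| = |1 - 0.5300 - 0.2100| = 0.2600
t_mix ~ log(1/eps)/(1 - |lambda_2|)
= log(100)/(1 - 0.2600) = 4.6052/0.7400
= 6.2232

6.2232


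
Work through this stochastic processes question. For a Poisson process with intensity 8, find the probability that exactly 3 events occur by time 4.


P(N(t)=k) = (lambda*t)^k * exp(-lambda*t) / k!
lambda*t = 32
= 32^3 * exp(-32) / 3!
= 32768 * 1.2664e-14 / 6
= 6.9163e-11

6.9163e-11


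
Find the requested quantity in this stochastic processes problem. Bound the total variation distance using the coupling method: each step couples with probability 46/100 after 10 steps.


TV distance bound <= (1-delta)^n
= (1 - 0.4600)^10
= 0.5400^10
= 0.0021

0.0021


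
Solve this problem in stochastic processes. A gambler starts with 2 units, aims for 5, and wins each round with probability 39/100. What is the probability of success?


Gambler's ruin formula:
r = q/p = 0.6100/0.3900 = 1.5641
P(win) = (1 - r^i)/(1 - r^N)
= (1 - 1.5641^2)/(1 - 1.5641^5)
= 0.1730

0.1730


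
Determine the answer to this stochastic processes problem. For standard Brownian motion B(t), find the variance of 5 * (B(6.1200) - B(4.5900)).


Var(alpha*(B(t)-B(s))) = alpha^2 * (t-s)
= 5^2 * (6.1200 - 4.5900)
= 25 * 1.5300
= 38.2500

38.2500


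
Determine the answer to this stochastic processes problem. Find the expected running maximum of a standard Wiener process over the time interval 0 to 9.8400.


E(max B(s)) = sqrt(2t/pi)
= sqrt(2*9.8400/pi)
= sqrt(6.2643)
= 2.5029

2.5029


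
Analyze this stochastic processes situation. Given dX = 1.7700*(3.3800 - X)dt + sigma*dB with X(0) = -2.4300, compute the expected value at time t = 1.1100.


E[X(t)] = mu + (X(0) - mu)*exp(-theta*t)
= 3.3800 + (-2.4300 - 3.3800)*exp(-1.7700*1.1100)
= 3.3800 + -5.8100 * 0.1402
= 2.5654

2.5654


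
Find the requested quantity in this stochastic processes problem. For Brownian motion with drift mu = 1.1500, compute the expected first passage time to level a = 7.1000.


Expected first passage time = a/mu
= 7.1000/1.1500
= 6.1739

6.1739


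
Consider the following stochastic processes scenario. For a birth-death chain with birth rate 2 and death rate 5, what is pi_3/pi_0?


For birth-death process, pi_n/pi_0 = (lambda/mu)^n
= (2/5)^3
= 0.0640

0.0640


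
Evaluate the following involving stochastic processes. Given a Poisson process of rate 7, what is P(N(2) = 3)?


P(N(t)=k) = (lambda*t)^k * exp(-lambda*t) / k!
lambda*t = 14
= 14^3 * exp(-14) / 3!
= 2744 * 8.3153e-07 / 6
= 3.8029e-04

3.8029e-04


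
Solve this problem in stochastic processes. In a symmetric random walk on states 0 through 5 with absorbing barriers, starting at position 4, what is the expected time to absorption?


For symmetric RW on 0,...,N with absorbing barriers, E(i) = i*(N-i)
E(4) = 4 * 1 = 4

4


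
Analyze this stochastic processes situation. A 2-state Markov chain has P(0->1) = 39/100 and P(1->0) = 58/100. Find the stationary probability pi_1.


Stationary distribution: pi_0 = p10/(p01+p10), pi_1 = p01/(p01+p10)
p01 = 0.3900, p10 = 0.5800
pi_1 = 0.4021

0.4021


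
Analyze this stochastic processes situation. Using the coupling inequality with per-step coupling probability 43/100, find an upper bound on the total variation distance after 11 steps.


TV distance bound <= (1-delta)^n
= (1 - 0.4300)^11
= 0.5700^11
= 0.0021

0.0021


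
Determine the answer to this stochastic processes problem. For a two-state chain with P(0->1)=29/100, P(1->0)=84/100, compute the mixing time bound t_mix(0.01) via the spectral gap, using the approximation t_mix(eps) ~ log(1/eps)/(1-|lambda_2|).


lambda_2 = |1 - p01 - p10| = |1 - 0.2900 - 0.8400| = 0.1300
t_mix ~ log(1/eps)/(1 - |lambda_2|)
= log(100)/(1 - 0.1300) = 4.6052/0.8700
= 5.2933

5.2933


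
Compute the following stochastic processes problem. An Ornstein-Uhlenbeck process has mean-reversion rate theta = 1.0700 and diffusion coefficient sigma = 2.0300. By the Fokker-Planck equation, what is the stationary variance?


Stationary variance = sigma^2 / (2*theta)
= 2.0300^2 / (2*1.0700)
= 4.1209 / 2.1400
= 1.9257

1.9257


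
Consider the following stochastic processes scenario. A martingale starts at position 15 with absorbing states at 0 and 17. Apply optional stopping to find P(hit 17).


By optional stopping theorem: E(M at tau) = M(0) = 15
P(hit 17)*17 + P(hit 0)*0 = 15
P(hit 17) = (15 - 0)/(17 - 0) = 15/17 = 0.8824

0.8824


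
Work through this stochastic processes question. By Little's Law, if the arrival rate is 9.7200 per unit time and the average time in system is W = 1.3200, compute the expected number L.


Little's Law: L = lambda * W
= 9.7200 * 1.3200
= 12.8304

12.8304


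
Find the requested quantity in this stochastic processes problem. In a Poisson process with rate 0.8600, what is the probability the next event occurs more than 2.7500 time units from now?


P(X > t) = exp(-lambda * t)
= exp(-0.8600 * 2.7500)
= exp(-2.3650) = 0.0939

0.0939


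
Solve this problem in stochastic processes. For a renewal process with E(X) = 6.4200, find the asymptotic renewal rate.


Long-run renewal rate = 1/E(X)
= 1/6.4200
= 0.1558

0.1558


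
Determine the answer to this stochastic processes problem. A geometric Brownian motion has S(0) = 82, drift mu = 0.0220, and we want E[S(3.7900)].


E[S(t)] = S(0) * exp(mu * t)
= 82 * exp(0.0220 * 3.7900)
= 82 * 1.0870
= 89.1303

89.1303


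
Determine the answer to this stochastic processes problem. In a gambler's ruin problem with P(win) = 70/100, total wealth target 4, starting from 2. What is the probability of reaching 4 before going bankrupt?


Gambler's ruin formula:
r = q/p = 0.3000/0.7000 = 0.4286
P(win) = (1 - r^i)/(1 - r^N)
= (1 - 0.4286^2)/(1 - 0.4286^4)
= 0.8448

0.8448


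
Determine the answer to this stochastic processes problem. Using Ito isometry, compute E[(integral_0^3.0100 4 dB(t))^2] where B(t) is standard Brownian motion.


By Ito isometry: E[(int f dB)^2] = int f^2 dt
= 4^2 * 3.0100
= 16 * 3.0100 = 48.1600

48.1600


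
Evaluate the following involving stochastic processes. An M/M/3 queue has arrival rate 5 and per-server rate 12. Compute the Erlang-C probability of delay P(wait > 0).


a = lambda/mu = 0.4167
rho = a/c = 0.1389
Erlang-C formula applied:
C(c,a) = 0.0092

0.0092


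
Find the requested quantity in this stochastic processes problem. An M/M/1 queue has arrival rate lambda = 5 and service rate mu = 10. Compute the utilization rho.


rho = lambda/mu
= 5/10
= 0.5000

0.5000


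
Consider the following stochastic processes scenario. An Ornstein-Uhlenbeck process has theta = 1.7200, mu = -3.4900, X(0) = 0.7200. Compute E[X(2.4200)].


E[X(t)] = mu + (X(0) - mu)*exp(-theta*t)
= -3.4900 + (0.7200 - -3.4900)*exp(-1.7200*2.4200)
= -3.4900 + 4.2100 * 0.0156
= -3.4244

-3.4244


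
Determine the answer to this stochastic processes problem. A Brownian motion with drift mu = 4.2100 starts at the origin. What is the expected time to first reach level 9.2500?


Expected first passage time = a/mu
= 9.2500/4.2100
= 2.1971

2.1971


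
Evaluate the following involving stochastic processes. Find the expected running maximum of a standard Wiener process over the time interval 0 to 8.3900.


E(max B(s)) = sqrt(2t/pi)
= sqrt(2*8.3900/pi)
= sqrt(5.3412)
= 2.3111

2.3111


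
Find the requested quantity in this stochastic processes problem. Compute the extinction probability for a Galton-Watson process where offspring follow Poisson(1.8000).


Since mu = 1.8000 > 1, extinction prob q < 1.
Solve s = exp(mu*(s-1)) iteratively.
q = 0.2676

0.2676


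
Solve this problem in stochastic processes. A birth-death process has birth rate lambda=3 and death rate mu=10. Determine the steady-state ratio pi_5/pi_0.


For birth-death process, pi_n/pi_0 = (lambda/mu)^n
= (3/10)^5
= 0.0024

0.0024


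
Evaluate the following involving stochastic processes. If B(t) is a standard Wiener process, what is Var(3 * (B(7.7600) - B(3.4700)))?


Var(alpha*(B(t)-B(s))) = alpha^2 * (t-s)
= 3^2 * (7.7600 - 3.4700)
= 9 * 4.2900
= 38.6100

38.6100


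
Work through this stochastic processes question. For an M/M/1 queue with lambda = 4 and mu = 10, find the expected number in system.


rho = 4/10 = 0.4000
L = rho/(1-rho)
= 0.4000/0.6000
= 0.6667

0.6667


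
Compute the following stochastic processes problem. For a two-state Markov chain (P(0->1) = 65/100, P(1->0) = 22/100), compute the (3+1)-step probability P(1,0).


P^4 = P^3 * P^1
Computing via matrix multiplication of the transition matrix.
Entry (1,0) of P^4 = 0.2528

0.2528


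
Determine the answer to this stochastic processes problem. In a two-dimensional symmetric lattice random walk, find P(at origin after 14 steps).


P = C(14,7)^2 / 4^14
= 3432^2 / 268435456
= 11778624 / 268435456
= 0.0439

0.0439


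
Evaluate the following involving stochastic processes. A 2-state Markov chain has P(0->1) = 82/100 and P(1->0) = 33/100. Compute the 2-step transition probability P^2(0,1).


Computing P^2 by matrix multiplication.
P = [[0.1800, 0.8200], [0.3300, 0.6700]]
After raising P to the power 2:
P^2(0,1) = 0.6970

0.6970


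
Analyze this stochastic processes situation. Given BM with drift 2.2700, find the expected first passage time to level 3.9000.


Expected first passage time = a/mu
= 3.9000/2.2700
= 1.7181

1.7181


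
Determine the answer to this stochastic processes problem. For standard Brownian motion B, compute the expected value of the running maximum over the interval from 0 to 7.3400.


E(max B(s)) = sqrt(2t/pi)
= sqrt(2*7.3400/pi)
= sqrt(4.6728)
= 2.1617

2.1617


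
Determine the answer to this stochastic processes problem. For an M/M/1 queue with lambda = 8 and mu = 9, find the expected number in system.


rho = 8/9 = 0.8889
L = rho/(1-rho)
= 0.8889/0.1111
= 8.0000

8.0000


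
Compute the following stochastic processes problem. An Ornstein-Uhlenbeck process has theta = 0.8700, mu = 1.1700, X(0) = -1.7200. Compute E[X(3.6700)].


E[X(t)] = mu + (X(0) - mu)*exp(-theta*t)
= 1.1700 + (-1.7200 - 1.1700)*exp(-0.8700*3.6700)
= 1.1700 + -2.8900 * 0.0411
= 1.0514

1.0514


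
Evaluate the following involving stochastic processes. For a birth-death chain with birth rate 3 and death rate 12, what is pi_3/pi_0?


For birth-death process, pi_n/pi_0 = (lambda/mu)^n
= (3/12)^3
= 0.0156

0.0156


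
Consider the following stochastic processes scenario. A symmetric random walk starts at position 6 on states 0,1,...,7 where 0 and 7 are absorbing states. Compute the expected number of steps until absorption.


For symmetric RW on 0,...,N with absorbing barriers, E(i) = i*(N-i)
E(6) = 6 * 1 = 6

6


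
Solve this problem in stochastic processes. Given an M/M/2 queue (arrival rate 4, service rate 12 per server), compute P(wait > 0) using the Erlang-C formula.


a = lambda/mu = 0.3333
rho = a/c = 0.1667
Erlang-C formula applied:
C(c,a) = 0.0476

0.0476


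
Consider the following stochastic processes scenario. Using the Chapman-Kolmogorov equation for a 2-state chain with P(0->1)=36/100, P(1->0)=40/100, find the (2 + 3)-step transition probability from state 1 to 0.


P^5 = P^2 * P^3
Computing via matrix multiplication of the transition matrix.
Entry (1,0) of P^5 = 0.5259

0.5259


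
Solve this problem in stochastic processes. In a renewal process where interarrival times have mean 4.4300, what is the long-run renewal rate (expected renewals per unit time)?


Long-run renewal rate = 1/E(X)
= 1/4.4300
= 0.2257

0.2257


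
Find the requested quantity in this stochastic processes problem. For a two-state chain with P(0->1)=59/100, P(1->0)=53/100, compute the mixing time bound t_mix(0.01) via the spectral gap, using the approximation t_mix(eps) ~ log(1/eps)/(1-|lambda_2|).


lambda_2 = |1 - p01 - p10| = |1 - 0.5900 - 0.5300| = 0.1200
t_mix ~ log(1/eps)/(1 - |lambda_2|)
= log(100)/(1 - 0.1200) = 4.6052/0.8800
= 5.2331

5.2331


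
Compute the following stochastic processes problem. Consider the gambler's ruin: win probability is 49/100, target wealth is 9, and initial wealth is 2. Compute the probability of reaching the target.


Gambler's ruin formula:
r = q/p = 0.5100/0.4900 = 1.0408
P(win) = (1 - r^i)/(1 - r^N)
= (1 - 1.0408^2)/(1 - 1.0408^9)
= 0.1922

0.1922


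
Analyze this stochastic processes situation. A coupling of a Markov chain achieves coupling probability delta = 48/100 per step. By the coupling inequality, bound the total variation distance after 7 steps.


TV distance bound <= (1-delta)^n
= (1 - 0.4800)^7
= 0.5200^7
= 0.0103

0.0103


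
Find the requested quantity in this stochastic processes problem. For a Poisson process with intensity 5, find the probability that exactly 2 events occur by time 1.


P(N(t)=k) = (lambda*t)^k * exp(-lambda*t) / k!
lambda*t = 5
= 5^2 * exp(-5) / 2!
= 25 * 0.0067 / 2
= 0.0842

0.0842


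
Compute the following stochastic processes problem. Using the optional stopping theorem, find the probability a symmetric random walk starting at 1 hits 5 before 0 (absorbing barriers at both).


By optional stopping theorem: E(M at tau) = M(0) = 1
P(hit 5)*5 + P(hit 0)*0 = 1
P(hit 5) = (1 - 0)/(5 - 0) = 1/5 = 0.2000

0.2000


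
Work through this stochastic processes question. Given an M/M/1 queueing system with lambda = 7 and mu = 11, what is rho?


rho = lambda/mu
= 7/11
= 0.6364

0.6364


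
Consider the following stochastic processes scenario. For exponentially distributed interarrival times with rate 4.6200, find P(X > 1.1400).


P(X > t) = exp(-lambda * t)
= exp(-4.6200 * 1.1400)
= exp(-5.2668) = 0.0052

0.0052


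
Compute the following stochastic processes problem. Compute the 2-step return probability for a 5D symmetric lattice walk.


P(return in 2 steps) = P(reverse first step) = 1/(2d)
= 1/10
= 0.1000

0.1000


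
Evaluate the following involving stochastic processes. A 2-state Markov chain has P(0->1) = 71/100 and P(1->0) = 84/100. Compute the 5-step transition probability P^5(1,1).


Computing P^5 by matrix multiplication.
P = [[0.2900, 0.7100], [0.8400, 0.1600]]
After raising P to the power 5:
P^5(1,1) = 0.4308

0.4308


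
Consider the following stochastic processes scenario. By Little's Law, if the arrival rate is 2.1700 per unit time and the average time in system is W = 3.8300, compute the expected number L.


Little's Law: L = lambda * W
= 2.1700 * 3.8300
= 8.3111

8.3111


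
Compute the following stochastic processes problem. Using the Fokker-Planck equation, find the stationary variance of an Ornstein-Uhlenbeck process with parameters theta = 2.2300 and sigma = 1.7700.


Stationary variance = sigma^2 / (2*theta)
= 1.7700^2 / (2*2.2300)
= 3.1329 / 4.4600
= 0.7024

0.7024


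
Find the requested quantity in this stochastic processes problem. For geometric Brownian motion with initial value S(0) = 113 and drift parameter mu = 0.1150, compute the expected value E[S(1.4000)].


E[S(t)] = S(0) * exp(mu * t)
= 113 * exp(0.1150 * 1.4000)
= 113 * 1.1747
= 132.7394

132.7394


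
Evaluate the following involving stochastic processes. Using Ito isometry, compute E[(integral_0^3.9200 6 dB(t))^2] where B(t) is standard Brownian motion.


By Ito isometry: E[(int f dB)^2] = int f^2 dt
= 6^2 * 3.9200
= 36 * 3.9200 = 141.1200

141.1200


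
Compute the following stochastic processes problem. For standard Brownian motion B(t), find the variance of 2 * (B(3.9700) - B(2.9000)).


Var(alpha*(B(t)-B(s))) = alpha^2 * (t-s)
= 2^2 * (3.9700 - 2.9000)
= 4 * 1.0700
= 4.2800

4.2800


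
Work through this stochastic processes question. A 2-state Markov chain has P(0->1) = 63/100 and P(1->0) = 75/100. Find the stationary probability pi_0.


Stationary distribution: pi_0 = p10/(p01+p10), pi_1 = p01/(p01+p10)
p01 = 0.6300, p10 = 0.7500
pi_0 = 0.5435

0.5435


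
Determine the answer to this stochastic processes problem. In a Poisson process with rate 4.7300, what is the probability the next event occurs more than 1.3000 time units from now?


P(X > t) = exp(-lambda * t)
= exp(-4.7300 * 1.3000)
= exp(-6.1490) = 0.0021

0.0021


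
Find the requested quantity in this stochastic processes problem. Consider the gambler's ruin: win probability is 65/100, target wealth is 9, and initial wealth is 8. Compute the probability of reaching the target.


Gambler's ruin formula:
r = q/p = 0.3500/0.6500 = 0.5385
P(win) = (1 - r^i)/(1 - r^N)
= (1 - 0.5385^8)/(1 - 0.5385^9)
= 0.9967

0.9967


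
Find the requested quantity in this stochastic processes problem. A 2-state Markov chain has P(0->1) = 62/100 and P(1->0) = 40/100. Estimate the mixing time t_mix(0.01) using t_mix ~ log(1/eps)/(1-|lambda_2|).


lambda_2 = |1 - p01 - p10| = |1 - 0.6200 - 0.4000| = 0.0200
t_mix ~ log(1/eps)/(1 - |lambda_2|)
= log(100)/(1 - 0.0200) = 4.6052/0.9800
= 4.6992

4.6992


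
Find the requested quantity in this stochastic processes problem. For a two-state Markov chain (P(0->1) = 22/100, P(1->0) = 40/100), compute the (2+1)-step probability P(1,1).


P^3 = P^2 * P^1
Computing via matrix multiplication of the transition matrix.
Entry (1,1) of P^3 = 0.3902

0.3902


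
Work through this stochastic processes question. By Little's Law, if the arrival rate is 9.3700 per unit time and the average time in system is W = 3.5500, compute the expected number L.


Little's Law: L = lambda * W
= 9.3700 * 3.5500
= 33.2635

33.2635


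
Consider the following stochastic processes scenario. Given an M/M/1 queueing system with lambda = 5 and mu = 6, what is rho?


rho = lambda/mu
= 5/6
= 0.8333

0.8333


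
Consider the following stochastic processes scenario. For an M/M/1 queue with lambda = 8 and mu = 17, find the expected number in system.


rho = 8/17 = 0.4706
L = rho/(1-rho)
= 0.4706/0.5294
= 0.8889

0.8889


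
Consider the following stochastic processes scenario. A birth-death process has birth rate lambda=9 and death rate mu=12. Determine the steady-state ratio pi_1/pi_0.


For birth-death process, pi_n/pi_0 = (lambda/mu)^n
= (9/12)^1
= 0.7500

0.7500


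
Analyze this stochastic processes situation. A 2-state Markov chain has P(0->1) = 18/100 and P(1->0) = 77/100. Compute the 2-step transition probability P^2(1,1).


Computing P^2 by matrix multiplication.
P = [[0.8200, 0.1800], [0.7700, 0.2300]]
After raising P to the power 2:
P^2(1,1) = 0.1915

0.1915


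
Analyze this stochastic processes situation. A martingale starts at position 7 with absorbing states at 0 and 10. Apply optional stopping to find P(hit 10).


By optional stopping theorem: E(M at tau) = M(0) = 7
P(hit 10)*10 + P(hit 0)*0 = 7
P(hit 10) = (7 - 0)/(10 - 0) = 7/10 = 0.7000

0.7000


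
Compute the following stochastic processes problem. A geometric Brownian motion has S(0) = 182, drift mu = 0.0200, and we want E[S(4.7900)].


E[S(t)] = S(0) * exp(mu * t)
= 182 * exp(0.0200 * 4.7900)
= 182 * 1.1005
= 200.2981

200.2981


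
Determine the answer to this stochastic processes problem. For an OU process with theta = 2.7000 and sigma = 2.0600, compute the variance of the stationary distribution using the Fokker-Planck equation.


Stationary variance = sigma^2 / (2*theta)
= 2.0600^2 / (2*2.7000)
= 4.2436 / 5.4000
= 0.7859

0.7859


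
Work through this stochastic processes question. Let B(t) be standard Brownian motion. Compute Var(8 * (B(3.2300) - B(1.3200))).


Var(alpha*(B(t)-B(s))) = alpha^2 * (t-s)
= 8^2 * (3.2300 - 1.3200)
= 64 * 1.9100
= 122.2400

122.2400


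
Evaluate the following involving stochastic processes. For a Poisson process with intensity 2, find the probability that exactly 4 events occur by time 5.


P(N(t)=k) = (lambda*t)^k * exp(-lambda*t) / k!
lambda*t = 10
= 10^4 * exp(-10) / 4!
= 10000 * 4.5400e-05 / 24
= 0.0189

0.0189


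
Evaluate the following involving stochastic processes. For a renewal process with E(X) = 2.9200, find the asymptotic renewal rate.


Long-run renewal rate = 1/E(X)
= 1/2.9200
= 0.3425

0.3425


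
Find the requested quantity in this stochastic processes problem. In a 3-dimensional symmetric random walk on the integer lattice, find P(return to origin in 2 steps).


P(return in 2 steps) = P(reverse first step) = 1/(2d)
= 1/6
= 0.1667

0.1667


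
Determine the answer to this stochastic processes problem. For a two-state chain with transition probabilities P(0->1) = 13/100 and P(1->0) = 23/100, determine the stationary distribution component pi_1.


Stationary distribution: pi_0 = p10/(p01+p10), pi_1 = p01/(p01+p10)
p01 = 0.1300, p10 = 0.2300
pi_1 = 0.3611

0.3611


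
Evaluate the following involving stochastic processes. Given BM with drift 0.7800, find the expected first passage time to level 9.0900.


Expected first passage time = a/mu
= 9.0900/0.7800
= 11.6538

11.6538


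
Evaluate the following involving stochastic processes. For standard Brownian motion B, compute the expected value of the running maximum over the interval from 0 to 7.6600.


E(max B(s)) = sqrt(2t/pi)
= sqrt(2*7.6600/pi)
= sqrt(4.8765)
= 2.2083

2.2083


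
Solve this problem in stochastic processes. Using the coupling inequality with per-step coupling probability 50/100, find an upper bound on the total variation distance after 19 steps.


TV distance bound <= (1-delta)^n
= (1 - 0.5000)^19
= 0.5000^19
= 1.9073e-06

1.9073e-06


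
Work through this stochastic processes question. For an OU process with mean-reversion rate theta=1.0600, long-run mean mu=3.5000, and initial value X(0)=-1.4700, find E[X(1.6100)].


E[X(t)] = mu + (X(0) - mu)*exp(-theta*t)
= 3.5000 + (-1.4700 - 3.5000)*exp(-1.0600*1.6100)
= 3.5000 + -4.9700 * 0.1815
= 2.5980

2.5980
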